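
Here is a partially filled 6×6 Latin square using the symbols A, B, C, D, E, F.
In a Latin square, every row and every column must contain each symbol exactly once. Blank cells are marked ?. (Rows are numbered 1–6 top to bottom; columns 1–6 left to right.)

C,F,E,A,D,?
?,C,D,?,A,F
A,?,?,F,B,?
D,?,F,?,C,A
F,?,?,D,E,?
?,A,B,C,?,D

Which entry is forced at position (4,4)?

B

Row 1, column 6: row 1 has {A, C, D, E, F} and column 6 has {A, D, F}, leaving only B.
Row 3, column 3: row 3 has {A, B, F} and column 3 has {B, D, E, F}, leaving only C.
Row 3, column 6: row 3 has {A, B, C, F} and column 6 has {A, B, D, F}, leaving only E.
Row 3, column 2: row 3 has {A, B, C, E, F} and column 2 has {A, C, F}, leaving only D.
Row 5, column 2: row 5 has {D, E, F} and column 2 has {A, C, D, F}, leaving only B.
Row 4, column 2: row 4 has {A, C, D, F} and column 2 has {A, B, C, D, F}, leaving only E.
Row 4 already has {A, C, D, E, F} and column 4 already has {A, C, D, F}, so row 4, column 4 must be B.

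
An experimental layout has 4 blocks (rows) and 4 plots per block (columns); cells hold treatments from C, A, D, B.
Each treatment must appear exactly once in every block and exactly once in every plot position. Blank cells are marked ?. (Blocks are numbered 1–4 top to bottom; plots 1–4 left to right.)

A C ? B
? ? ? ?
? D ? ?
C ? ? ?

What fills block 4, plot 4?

D

Block 1, plot 3: block 1 has {C, A, B} and plot 3 has {}, leaving only D.
Block 3, plot 1: block 3 has {D} and plot 1 has {C, A}, leaving only B.
Block 2, plot 1: block 2 has {} and plot 1 has {C, A, B}, leaving only D.
Block 4, plot 4 is narrowed to {A, D}.
If it were A, then block 3, plot 4 would be left with no valid symbol.
So block 4, plot 4 must be D.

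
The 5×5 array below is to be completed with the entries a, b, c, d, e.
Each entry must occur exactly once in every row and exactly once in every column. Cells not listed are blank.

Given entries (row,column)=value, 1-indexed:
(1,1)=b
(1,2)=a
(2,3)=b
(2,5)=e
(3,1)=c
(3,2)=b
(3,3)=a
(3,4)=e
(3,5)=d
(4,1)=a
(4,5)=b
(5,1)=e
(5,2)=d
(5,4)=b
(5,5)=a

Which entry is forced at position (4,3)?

d

Row 1, column 5: row 1 has {a, b} and column 5 has {a, b, d, e}, leaving only c.
Row 1, column 4: row 1 has {a, b, c} and column 4 has {b, e}, leaving only d.
Row 1, column 3: row 1 has {a, b, c, d} and column 3 has {a, b}, leaving only e.
Row 2, column 1: row 2 has {b, e} and column 1 has {a, b, c, e}, leaving only d.
Row 2, column 2: row 2 has {b, d, e} and column 2 has {a, b, d}, leaving only c.
Row 2, column 4: row 2 has {b, c, d, e} and column 4 has {b, d, e}, leaving only a.
Row 4, column 2: row 4 has {a, b} and column 2 has {a, b, c, d}, leaving only e.
Row 4, column 4: row 4 has {a, b, e} and column 4 has {a, b, d, e}, leaving only c.
Row 4 already has {a, b, c, e} and column 3 already has {a, b, e}, so row 4, column 3 must be d.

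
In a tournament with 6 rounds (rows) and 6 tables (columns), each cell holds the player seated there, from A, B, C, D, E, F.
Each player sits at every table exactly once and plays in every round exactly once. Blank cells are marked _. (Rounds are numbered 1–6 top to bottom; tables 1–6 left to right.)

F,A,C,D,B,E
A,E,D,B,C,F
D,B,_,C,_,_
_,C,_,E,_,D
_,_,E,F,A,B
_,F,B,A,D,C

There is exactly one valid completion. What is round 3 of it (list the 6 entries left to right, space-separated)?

Round 3, table 6: round 3 has {B, C, D} and table 6 has {B, C, D, E, F}, leaving only A.
Round 3, table 3: round 3 has {A, B, C, D} and table 3 has {B, C, D, E}, leaving only F.
Round 3, table 5: round 3 has {A, B, C, D, F} and table 5 has {A, B, C, D}, leaving only E.
So round 3 reads: D B F C E A.

D B F C E A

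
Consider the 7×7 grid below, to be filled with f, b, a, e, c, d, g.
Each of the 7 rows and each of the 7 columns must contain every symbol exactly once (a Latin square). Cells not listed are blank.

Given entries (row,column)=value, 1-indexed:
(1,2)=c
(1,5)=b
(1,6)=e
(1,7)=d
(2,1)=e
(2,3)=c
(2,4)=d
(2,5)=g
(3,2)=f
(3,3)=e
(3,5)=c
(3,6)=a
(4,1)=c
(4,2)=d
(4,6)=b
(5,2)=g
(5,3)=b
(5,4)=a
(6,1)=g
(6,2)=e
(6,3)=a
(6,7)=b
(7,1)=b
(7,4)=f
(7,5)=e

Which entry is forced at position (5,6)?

c

Row 1, column 4: row 1 has {b, e, c, d} and column 4 has {f, a, d}, leaving only g.
Row 1, column 3: row 1 has {b, e, c, d, g} and column 3 has {b, a, e, c}, leaving only f.
Row 1, column 1: row 1 has {f, b, e, c, d, g} and column 1 has {b, e, c, g}, leaving only a.
Row 2, column 6: row 2 has {e, c, d, g} and column 6 has {b, a, e}, leaving only f.
Row 2, column 7: row 2 has {f, e, c, d, g} and column 7 has {b, d}, leaving only a.
Row 2, column 2: row 2 has {f, a, e, c, d, g} and column 2 has {f, e, c, d, g}, leaving only b.
Row 3, column 1: row 3 has {f, a, e, c} and column 1 has {b, a, e, c, g}, leaving only d.
Row 3, column 4: row 3 has {f, a, e, c, d} and column 4 has {f, a, d, g}, leaving only b.
Row 3, column 7: row 3 has {f, b, a, e, c, d} and column 7 has {b, a, d}, leaving only g.
Row 4, column 3: row 4 has {b, c, d} and column 3 has {f, b, a, e, c}, leaving only g.
Row 4, column 4: row 4 has {b, c, d, g} and column 4 has {f, b, a, d, g}, leaving only e.
Row 4, column 7: row 4 has {b, e, c, d, g} and column 7 has {b, a, d, g}, leaving only f.
Row 4, column 5: row 4 has {f, b, e, c, d, g} and column 5 has {b, e, c, g}, leaving only a.
Row 5, column 1: row 5 has {b, a, g} and column 1 has {b, a, e, c, d, g}, leaving only f.
Row 5, column 5: row 5 has {f, b, a, g} and column 5 has {b, a, e, c, g}, leaving only d.
Row 5 already has {f, b, a, d, g} and column 6 already has {f, b, a, e}, so row 5, column 6 must be c.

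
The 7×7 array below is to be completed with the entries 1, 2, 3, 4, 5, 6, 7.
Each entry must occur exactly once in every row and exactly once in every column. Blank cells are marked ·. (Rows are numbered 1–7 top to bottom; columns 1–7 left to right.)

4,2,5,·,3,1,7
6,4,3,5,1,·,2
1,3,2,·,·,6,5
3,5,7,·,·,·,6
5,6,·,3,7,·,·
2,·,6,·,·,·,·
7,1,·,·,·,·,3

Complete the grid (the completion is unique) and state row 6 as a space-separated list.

2 7 6 4 5 3 1

Row 6, column 2: row 6 has {2, 6} and column 2 has {1, 2, 3, 4, 5, 6}, leaving only 7.
Row 1, column 4: row 1 has {1, 2, 3, 4, 5, 7} and column 4 has {3, 5}, leaving only 6.
Row 2, column 6: row 2 has {1, 2, 3, 4, 5, 6} and column 6 has {1, 6}, leaving only 7.
Row 3, column 5: row 3 has {1, 2, 3, 5, 6} and column 5 has {1, 3, 7}, leaving only 4.
Row 6, column 5: row 6 has {2, 6, 7} and column 5 has {1, 3, 4, 7}, leaving only 5.
Row 3, column 4: row 3 has {1, 2, 3, 4, 5, 6} and column 4 has {3, 5, 6}, leaving only 7.
Row 4, column 5: row 4 has {3, 5, 6, 7} and column 5 has {1, 3, 4, 5, 7}, leaving only 2.
Row 4, column 6: row 4 has {2, 3, 5, 6, 7} and column 6 has {1, 6, 7}, leaving only 4.
Row 6, column 6: row 6 has {2, 5, 6, 7} and column 6 has {1, 4, 6, 7}, leaving only 3.
Row 4, column 4: row 4 has {2, 3, 4, 5, 6, 7} and column 4 has {3, 5, 6, 7}, leaving only 1.
Row 6, column 4: row 6 has {2, 3, 5, 6, 7} and column 4 has {1, 3, 5, 6, 7}, leaving only 4.
Row 6, column 7: row 6 has {2, 3, 4, 5, 6, 7} and column 7 has {2, 3, 5, 6, 7}, leaving only 1.
So row 6 reads: 2 7 6 4 5 3 1.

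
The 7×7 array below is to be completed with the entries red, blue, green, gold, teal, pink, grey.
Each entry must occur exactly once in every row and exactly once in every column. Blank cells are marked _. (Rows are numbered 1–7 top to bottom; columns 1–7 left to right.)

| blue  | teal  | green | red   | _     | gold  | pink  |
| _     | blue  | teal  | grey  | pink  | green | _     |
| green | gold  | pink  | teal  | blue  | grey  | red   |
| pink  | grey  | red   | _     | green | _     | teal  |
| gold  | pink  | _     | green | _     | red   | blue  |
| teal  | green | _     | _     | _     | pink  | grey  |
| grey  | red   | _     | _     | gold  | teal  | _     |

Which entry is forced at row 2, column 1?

Row 2 already has {blue, green, teal, pink, grey} and column 1 already has {blue, green, gold, teal, pink, grey}, so row 2, column 1 must be red.

red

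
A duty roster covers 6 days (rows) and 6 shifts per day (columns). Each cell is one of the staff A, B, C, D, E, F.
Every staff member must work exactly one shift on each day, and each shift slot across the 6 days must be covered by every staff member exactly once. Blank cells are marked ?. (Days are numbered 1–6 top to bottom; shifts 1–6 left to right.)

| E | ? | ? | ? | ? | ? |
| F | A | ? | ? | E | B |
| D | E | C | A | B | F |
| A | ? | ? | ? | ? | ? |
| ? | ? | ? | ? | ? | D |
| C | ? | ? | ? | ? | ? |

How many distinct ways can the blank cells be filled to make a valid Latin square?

Day 1, shift 2: eliminating its day and shift leaves {B, C, D, F}.
Day 1, shift 3: eliminating its day and shift leaves {A, B, D, F}.
Day 1, shift 4: eliminating its day and shift leaves {B, C, D, F}.
Day 1, shift 5: eliminating its day and shift leaves {A, C, D, F}.
Day 1, shift 6: eliminating its day and shift leaves {A, C}.
Day 2, shift 3: eliminating its day and shift leaves {D}.
Day 2, shift 4: eliminating its day and shift leaves {C, D}.
Day 4, shift 2: eliminating its day and shift leaves {B, C, D, F}.
Day 4, shift 3: eliminating its day and shift leaves {B, D, E, F}.
Day 4, shift 4: eliminating its day and shift leaves {B, C, D, E, F}.
Day 4, shift 5: eliminating its day and shift leaves {C, D, F}.
Day 4, shift 6: eliminating its day and shift leaves {C, E}.
Day 5, shift 1: eliminating its day and shift leaves {B}.
Day 5, shift 2: eliminating its day and shift leaves {B, C, F}.
Day 5, shift 3: eliminating its day and shift leaves {A, B, E, F}.
Day 5, shift 4: eliminating its day and shift leaves {B, C, E, F}.
Day 5, shift 5: eliminating its day and shift leaves {A, C, F}.
Day 6, shift 2: eliminating its day and shift leaves {B, D, F}.
Day 6, shift 3: eliminating its day and shift leaves {A, B, D, E, F}.
Day 6, shift 4: eliminating its day and shift leaves {B, D, E, F}.
Day 6, shift 5: eliminating its day and shift leaves {A, D, F}.
Day 6, shift 6: eliminating its day and shift leaves {A, E}.
Enumerating the assignments across these blanks that avoid any day or shift repeat gives 32 completions.

32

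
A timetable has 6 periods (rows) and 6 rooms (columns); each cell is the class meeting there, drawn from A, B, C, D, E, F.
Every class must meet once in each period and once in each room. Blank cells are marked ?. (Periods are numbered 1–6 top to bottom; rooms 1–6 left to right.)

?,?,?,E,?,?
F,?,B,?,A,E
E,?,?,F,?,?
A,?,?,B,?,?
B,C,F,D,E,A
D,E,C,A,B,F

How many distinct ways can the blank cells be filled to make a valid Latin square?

Period 1, room 1: eliminating its period and room leaves {C}.
Period 1, room 2: eliminating its period and room leaves {A, B, D, F}.
Period 1, room 3: eliminating its period and room leaves {A, D}.
Period 1, room 5: eliminating its period and room leaves {C, D, F}.
Period 1, room 6: eliminating its period and room leaves {B, C, D}.
Period 2, room 2: eliminating its period and room leaves {D}.
Period 2, room 4: eliminating its period and room leaves {C}.
Period 3, room 2: eliminating its period and room leaves {A, B, D}.
Period 3, room 3: eliminating its period and room leaves {A, D}.
Period 3, room 5: eliminating its period and room leaves {C, D}.
Period 3, room 6: eliminating its period and room leaves {B, C, D}.
Period 4, room 2: eliminating its period and room leaves {D, F}.
Period 4, room 3: eliminating its period and room leaves {D, E}.
Period 4, room 5: eliminating its period and room leaves {C, D, F}.
Period 4, room 6: eliminating its period and room leaves {C, D}.
Enumerating the assignments across these blanks that avoid any period or room repeat gives 3 completions.

3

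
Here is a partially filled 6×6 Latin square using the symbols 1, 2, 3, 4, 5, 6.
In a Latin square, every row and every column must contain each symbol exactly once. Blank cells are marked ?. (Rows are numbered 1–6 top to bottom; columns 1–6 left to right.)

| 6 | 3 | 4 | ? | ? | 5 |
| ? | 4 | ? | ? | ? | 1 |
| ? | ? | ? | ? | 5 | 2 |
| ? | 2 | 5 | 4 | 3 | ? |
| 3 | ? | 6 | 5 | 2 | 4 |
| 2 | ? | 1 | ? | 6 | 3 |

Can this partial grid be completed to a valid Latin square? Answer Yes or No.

Row 2, column 5: row 2 together with column 5 already contain {1, 2, 3, 4, 5, 6} — every symbol — so nothing can go there. The grid has no valid completion.

No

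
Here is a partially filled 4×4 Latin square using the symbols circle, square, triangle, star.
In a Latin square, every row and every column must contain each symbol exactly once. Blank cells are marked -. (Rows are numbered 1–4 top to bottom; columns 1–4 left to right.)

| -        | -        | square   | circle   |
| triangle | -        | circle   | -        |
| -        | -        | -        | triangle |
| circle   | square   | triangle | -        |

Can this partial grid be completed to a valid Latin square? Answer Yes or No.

Yes

No row or column among the givens repeats a symbol, and propagating forced cells runs into no contradiction.
One valid completion exists (for instance, star triangle square circle / triangle star circle square / square circle star triangle / circle square triangle star).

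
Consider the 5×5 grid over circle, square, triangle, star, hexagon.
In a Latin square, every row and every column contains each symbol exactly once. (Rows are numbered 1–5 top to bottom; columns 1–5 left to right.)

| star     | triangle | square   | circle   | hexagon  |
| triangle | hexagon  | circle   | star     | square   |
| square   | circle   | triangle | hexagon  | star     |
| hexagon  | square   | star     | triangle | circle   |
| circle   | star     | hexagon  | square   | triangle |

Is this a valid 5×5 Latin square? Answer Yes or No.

Yes

Each row is a permutation of the 5 symbols, and so is each column.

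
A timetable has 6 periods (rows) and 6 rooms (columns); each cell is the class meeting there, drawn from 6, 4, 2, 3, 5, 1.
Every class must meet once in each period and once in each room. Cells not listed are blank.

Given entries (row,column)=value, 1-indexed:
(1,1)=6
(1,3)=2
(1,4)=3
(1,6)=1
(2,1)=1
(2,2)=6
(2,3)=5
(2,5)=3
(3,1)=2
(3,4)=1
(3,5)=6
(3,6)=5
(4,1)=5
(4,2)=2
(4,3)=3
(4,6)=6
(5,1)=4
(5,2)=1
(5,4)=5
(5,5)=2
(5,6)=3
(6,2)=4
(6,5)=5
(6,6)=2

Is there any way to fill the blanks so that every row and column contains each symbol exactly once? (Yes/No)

No period or room among the givens repeats a symbol, and propagating forced cells runs into no contradiction.
One valid completion exists (for instance, 6 5 2 3 4 1 / 1 6 5 2 3 4 / 2 3 4 1 6 5 / 5 2 3 4 1 6 / 4 1 6 5 2 3 / 3 4 1 6 5 2).

Yes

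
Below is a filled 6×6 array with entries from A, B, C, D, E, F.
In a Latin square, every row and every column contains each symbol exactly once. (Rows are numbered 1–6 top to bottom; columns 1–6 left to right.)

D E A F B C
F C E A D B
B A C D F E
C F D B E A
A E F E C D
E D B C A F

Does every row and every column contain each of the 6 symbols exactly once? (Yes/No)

No

Column 2 contains E twice (at rows 1 and 5), so it is not a permutation.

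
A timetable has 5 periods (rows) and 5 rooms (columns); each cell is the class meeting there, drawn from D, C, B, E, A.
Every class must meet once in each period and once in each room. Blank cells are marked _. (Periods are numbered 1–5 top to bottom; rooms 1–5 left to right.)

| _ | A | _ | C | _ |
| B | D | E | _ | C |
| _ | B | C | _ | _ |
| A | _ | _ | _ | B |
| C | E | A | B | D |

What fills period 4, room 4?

E

Period 1, room 5: period 1 has {C, A} and room 5 has {D, C, B}, leaving only E.
Period 1, room 1: period 1 has {C, E, A} and room 1 has {C, B, A}, leaving only D.
Period 1, room 3: period 1 has {D, C, E, A} and room 3 has {C, E, A}, leaving only B.
Period 2, room 4: period 2 has {D, C, B, E} and room 4 has {C, B}, leaving only A.
Period 3, room 1: period 3 has {C, B} and room 1 has {D, C, B, A}, leaving only E.
Period 3, room 4: period 3 has {C, B, E} and room 4 has {C, B, A}, leaving only D.
Period 4 already has {B, A} and room 4 already has {D, C, B, A}, so period 4, room 4 must be E.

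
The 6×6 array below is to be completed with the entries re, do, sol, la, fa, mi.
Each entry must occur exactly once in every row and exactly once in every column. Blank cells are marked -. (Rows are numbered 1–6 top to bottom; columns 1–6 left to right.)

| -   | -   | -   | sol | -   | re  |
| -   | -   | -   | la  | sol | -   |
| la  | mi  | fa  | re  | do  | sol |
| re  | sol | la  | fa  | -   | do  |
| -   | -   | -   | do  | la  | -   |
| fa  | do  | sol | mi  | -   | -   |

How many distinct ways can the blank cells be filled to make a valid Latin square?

3

Row 1, column 1: eliminating its row and column leaves {do, mi}.
Row 1, column 2: eliminating its row and column leaves {la, fa}.
Row 1, column 3: eliminating its row and column leaves {do, mi}.
Row 1, column 5: eliminating its row and column leaves {fa, mi}.
Row 2, column 1: eliminating its row and column leaves {do, mi}.
Row 2, column 2: eliminating its row and column leaves {re, fa}.
Row 2, column 3: eliminating its row and column leaves {re, do, mi}.
Row 2, column 6: eliminating its row and column leaves {fa, mi}.
Row 4, column 5: eliminating its row and column leaves {mi}.
Row 5, column 1: eliminating its row and column leaves {sol, mi}.
Row 5, column 2: eliminating its row and column leaves {re, fa}.
Row 5, column 3: eliminating its row and column leaves {re, mi}.
Row 5, column 6: eliminating its row and column leaves {fa, mi}.
Row 6, column 5: eliminating its row and column leaves {re}.
Row 6, column 6: eliminating its row and column leaves {la}.
Enumerating the assignments across these blanks that avoid any row or column repeat gives 3 completions.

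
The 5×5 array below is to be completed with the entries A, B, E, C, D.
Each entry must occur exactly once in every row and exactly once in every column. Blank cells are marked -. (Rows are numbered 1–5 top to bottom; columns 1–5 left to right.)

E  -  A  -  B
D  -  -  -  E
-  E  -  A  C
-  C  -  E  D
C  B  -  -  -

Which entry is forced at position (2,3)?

Row 1, column 2: row 1 has {A, B, E} and column 2 has {B, E, C}, leaving only D.
Row 1, column 4: row 1 has {A, B, E, D} and column 4 has {A, E}, leaving only C.
Row 2, column 2: row 2 has {E, D} and column 2 has {B, E, C, D}, leaving only A.
Row 2, column 4: row 2 has {A, E, D} and column 4 has {A, E, C}, leaving only B.
Row 2 already has {A, B, E, D} and column 3 already has {A}, so row 2, column 3 must be C.

C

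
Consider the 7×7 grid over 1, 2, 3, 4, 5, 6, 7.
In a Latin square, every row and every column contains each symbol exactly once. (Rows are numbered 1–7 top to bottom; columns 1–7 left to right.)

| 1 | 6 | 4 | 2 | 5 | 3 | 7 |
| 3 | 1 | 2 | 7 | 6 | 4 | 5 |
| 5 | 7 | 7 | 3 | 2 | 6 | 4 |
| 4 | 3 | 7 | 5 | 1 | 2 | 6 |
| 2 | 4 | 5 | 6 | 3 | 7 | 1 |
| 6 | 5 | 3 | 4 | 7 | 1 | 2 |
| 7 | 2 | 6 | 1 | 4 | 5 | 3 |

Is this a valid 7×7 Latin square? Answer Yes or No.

No

Row 3 contains 7 twice (at columns 2 and 3), so it is not a permutation.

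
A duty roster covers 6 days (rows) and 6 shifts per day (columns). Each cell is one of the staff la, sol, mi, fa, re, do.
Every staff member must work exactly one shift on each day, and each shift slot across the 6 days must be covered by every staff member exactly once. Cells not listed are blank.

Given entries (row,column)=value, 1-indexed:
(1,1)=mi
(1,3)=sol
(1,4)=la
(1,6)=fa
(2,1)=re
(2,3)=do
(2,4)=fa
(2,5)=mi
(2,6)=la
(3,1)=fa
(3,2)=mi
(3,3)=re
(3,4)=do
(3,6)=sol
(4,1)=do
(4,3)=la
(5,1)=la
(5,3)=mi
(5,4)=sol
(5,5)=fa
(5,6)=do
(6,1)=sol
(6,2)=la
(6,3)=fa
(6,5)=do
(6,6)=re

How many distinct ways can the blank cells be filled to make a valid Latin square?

Day 1, shift 2: eliminating its day and shift leaves {re, do}.
Day 1, shift 5: eliminating its day and shift leaves {re}.
Day 2, shift 2: eliminating its day and shift leaves {sol}.
Day 3, shift 5: eliminating its day and shift leaves {la}.
Day 4, shift 2: eliminating its day and shift leaves {sol, fa, re}.
Day 4, shift 4: eliminating its day and shift leaves {mi, re}.
Day 4, shift 5: eliminating its day and shift leaves {sol, re}.
Day 4, shift 6: eliminating its day and shift leaves {mi}.
Day 5, shift 2: eliminating its day and shift leaves {re}.
Day 6, shift 4: eliminating its day and shift leaves {mi}.
Only one assignment across all blanks avoids any day or shift repeat, giving 1 completion.

1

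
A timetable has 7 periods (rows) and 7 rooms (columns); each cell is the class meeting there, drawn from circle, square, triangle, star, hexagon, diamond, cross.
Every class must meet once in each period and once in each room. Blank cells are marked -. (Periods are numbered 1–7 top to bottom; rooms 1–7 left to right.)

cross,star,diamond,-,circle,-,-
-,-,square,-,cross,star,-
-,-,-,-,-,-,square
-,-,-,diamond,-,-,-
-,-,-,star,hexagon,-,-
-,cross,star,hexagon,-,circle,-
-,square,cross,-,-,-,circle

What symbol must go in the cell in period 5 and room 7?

cross

Period 7, room 4: period 7 has {circle, square, cross} and room 4 has {star, hexagon, diamond}, leaving only triangle.
Period 1, room 4: period 1 has {circle, star, diamond, cross} and room 4 has {triangle, star, hexagon, diamond}, leaving only square.
Period 2, room 4: period 2 has {square, star, cross} and room 4 has {square, triangle, star, hexagon, diamond}, leaving only circle.
Period 3, room 4: period 3 has {square} and room 4 has {circle, square, triangle, star, hexagon, diamond}, leaving only cross.
Period 5, room 7 is narrowed to {triangle, diamond, cross}.
If it were triangle, then period 6, room 7 would be left with no valid symbol.
If it were diamond, then period 2, room 7 would be left with no valid symbol.
So period 5, room 7 must be cross.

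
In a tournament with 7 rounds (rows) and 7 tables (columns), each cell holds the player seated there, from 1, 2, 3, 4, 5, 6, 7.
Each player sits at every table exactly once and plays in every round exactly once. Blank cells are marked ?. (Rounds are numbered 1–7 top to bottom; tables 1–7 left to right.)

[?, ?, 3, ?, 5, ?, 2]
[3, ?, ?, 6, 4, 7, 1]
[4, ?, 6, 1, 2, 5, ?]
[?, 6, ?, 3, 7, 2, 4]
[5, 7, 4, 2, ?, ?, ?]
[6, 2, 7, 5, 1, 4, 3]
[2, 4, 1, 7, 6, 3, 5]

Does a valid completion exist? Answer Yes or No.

No round or table among the givens repeats a symbol, and propagating forced cells runs into no contradiction.
One valid completion exists (for instance, 7 1 3 4 5 6 2 / 3 5 2 6 4 7 1 / 4 3 6 1 2 5 7 / 1 6 5 3 7 2 4 / 5 7 4 2 3 1 6 / 6 2 7 5 1 4 3 / 2 4 1 7 6 3 5).

Yes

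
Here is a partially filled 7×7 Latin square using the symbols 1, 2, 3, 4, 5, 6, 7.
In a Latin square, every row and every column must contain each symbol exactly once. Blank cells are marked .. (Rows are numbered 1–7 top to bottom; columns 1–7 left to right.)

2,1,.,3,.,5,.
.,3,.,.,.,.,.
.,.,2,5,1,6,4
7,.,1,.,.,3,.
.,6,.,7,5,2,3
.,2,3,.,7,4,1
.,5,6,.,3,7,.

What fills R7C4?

1

Row 2, column 6: row 2 has {3} and column 6 has {2, 3, 4, 5, 6, 7}, leaving only 1.
Row 3, column 1: row 3 has {1, 2, 4, 5, 6} and column 1 has {2, 7}, leaving only 3.
Row 3, column 2: row 3 has {1, 2, 3, 4, 5, 6} and column 2 has {1, 2, 3, 5, 6}, leaving only 7.
Row 4, column 2: row 4 has {1, 3, 7} and column 2 has {1, 2, 3, 5, 6, 7}, leaving only 4.
Row 5, column 3: row 5 has {2, 3, 5, 6, 7} and column 3 has {1, 2, 3, 6}, leaving only 4.
Row 1, column 3: row 1 has {1, 2, 3, 5} and column 3 has {1, 2, 3, 4, 6}, leaving only 7.
Row 1, column 7: row 1 has {1, 2, 3, 5, 7} and column 7 has {1, 3, 4}, leaving only 6.
Row 1, column 5: row 1 has {1, 2, 3, 5, 6, 7} and column 5 has {1, 3, 5, 7}, leaving only 4.
Row 2, column 3: row 2 has {1, 3} and column 3 has {1, 2, 3, 4, 6, 7}, leaving only 5.
Row 5, column 1: row 5 has {2, 3, 4, 5, 6, 7} and column 1 has {2, 3, 7}, leaving only 1.
Row 6, column 4: row 6 has {1, 2, 3, 4, 7} and column 4 has {3, 5, 7}, leaving only 6.
Row 4, column 4: row 4 has {1, 3, 4, 7} and column 4 has {3, 5, 6, 7}, leaving only 2.
Row 2, column 4: row 2 has {1, 3, 5} and column 4 has {2, 3, 5, 6, 7}, leaving only 4.
Row 7 already has {3, 5, 6, 7} and column 4 already has {2, 3, 4, 5, 6, 7}, so row 7, column 4 must be 1.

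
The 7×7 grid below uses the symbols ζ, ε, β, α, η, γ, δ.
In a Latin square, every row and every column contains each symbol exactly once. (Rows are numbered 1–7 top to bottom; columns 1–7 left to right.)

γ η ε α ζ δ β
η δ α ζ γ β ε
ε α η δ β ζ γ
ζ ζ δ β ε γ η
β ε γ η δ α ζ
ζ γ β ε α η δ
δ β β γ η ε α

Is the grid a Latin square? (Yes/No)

No

Row 4 contains ζ twice (at columns 1 and 2); row 7 is also not a permutation.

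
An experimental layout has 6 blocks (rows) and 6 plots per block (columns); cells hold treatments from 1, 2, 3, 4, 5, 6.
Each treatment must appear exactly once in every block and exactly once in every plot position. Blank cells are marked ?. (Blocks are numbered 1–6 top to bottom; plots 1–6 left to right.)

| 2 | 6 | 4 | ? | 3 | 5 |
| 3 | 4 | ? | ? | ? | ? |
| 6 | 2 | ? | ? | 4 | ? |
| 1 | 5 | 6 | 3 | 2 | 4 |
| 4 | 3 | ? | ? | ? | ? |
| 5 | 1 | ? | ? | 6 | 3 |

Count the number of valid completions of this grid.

Block 1, plot 4: eliminating its block and plot leaves {1}.
Block 2, plot 3: eliminating its block and plot leaves {1, 2, 5}.
Block 2, plot 4: eliminating its block and plot leaves {1, 2, 5, 6}.
Block 2, plot 5: eliminating its block and plot leaves {1, 5}.
Block 2, plot 6: eliminating its block and plot leaves {1, 2, 6}.
Block 3, plot 3: eliminating its block and plot leaves {1, 3, 5}.
Block 3, plot 4: eliminating its block and plot leaves {1, 5}.
Block 3, plot 6: eliminating its block and plot leaves {1}.
Block 5, plot 3: eliminating its block and plot leaves {1, 2, 5}.
Block 5, plot 4: eliminating its block and plot leaves {1, 2, 5, 6}.
Block 5, plot 5: eliminating its block and plot leaves {1, 5}.
Block 5, plot 6: eliminating its block and plot leaves {1, 2, 6}.
Block 6, plot 3: eliminating its block and plot leaves {2}.
Block 6, plot 4: eliminating its block and plot leaves {2, 4}.
Enumerating the assignments across these blanks that avoid any block or plot repeat gives 4 completions.

4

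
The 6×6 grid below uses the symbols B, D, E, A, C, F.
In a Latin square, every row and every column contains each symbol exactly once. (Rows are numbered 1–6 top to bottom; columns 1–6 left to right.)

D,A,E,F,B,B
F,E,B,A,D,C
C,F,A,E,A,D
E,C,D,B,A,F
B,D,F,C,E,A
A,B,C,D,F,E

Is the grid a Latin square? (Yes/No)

Row 1 contains B twice (at columns 5 and 6); row 3 is also not a permutation.

No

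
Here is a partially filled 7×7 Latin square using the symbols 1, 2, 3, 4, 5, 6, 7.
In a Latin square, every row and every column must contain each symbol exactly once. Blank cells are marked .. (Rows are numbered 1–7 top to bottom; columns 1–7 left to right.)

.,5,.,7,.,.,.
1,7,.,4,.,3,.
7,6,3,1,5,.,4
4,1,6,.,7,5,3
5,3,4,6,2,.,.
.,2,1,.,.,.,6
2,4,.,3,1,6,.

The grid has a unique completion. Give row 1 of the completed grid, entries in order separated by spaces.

Row 1, column 3: row 1 has {5, 7} and column 3 has {1, 3, 4, 6}, leaving only 2.
Row 1, column 7: row 1 has {2, 5, 7} and column 7 has {3, 4, 6}, leaving only 1.
Row 1, column 6: row 1 has {1, 2, 5, 7} and column 6 has {3, 5, 6}, leaving only 4.
Row 2, column 3: row 2 has {1, 3, 4, 7} and column 3 has {1, 2, 3, 4, 6}, leaving only 5.
Row 2, column 5: row 2 has {1, 3, 4, 5, 7} and column 5 has {1, 2, 5, 7}, leaving only 6.
Row 1, column 5: row 1 has {1, 2, 4, 5, 7} and column 5 has {1, 2, 5, 6, 7}, leaving only 3.
Row 1, column 1: row 1 has {1, 2, 3, 4, 5, 7} and column 1 has {1, 2, 4, 5, 7}, leaving only 6.
So row 1 reads: 6 5 2 7 3 4 1.

6 5 2 7 3 4 1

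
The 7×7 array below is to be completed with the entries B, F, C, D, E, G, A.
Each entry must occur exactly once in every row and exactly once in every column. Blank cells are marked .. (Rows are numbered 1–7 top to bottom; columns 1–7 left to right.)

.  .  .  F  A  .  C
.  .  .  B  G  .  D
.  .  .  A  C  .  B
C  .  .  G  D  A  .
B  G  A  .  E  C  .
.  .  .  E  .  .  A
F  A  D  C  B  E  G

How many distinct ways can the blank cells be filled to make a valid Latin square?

10

Row 1, column 1: eliminating its row and column leaves {D, E, G}.
Row 1, column 2: eliminating its row and column leaves {B, D, E}.
Row 1, column 3: eliminating its row and column leaves {B, E, G}.
Row 1, column 6: eliminating its row and column leaves {B, D, G}.
Row 2, column 1: eliminating its row and column leaves {E, A}.
Row 2, column 2: eliminating its row and column leaves {F, C, E}.
Row 2, column 3: eliminating its row and column leaves {F, C, E}.
Row 2, column 6: eliminating its row and column leaves {F}.
Row 3, column 1: eliminating its row and column leaves {D, E, G}.
Row 3, column 2: eliminating its row and column leaves {F, D, E}.
Row 3, column 3: eliminating its row and column leaves {F, E, G}.
Row 3, column 6: eliminating its row and column leaves {F, D, G}.
Row 4, column 2: eliminating its row and column leaves {B, F, E}.
Row 4, column 3: eliminating its row and column leaves {B, F, E}.
Row 4, column 7: eliminating its row and column leaves {F, E}.
Row 5, column 4: eliminating its row and column leaves {D}.
Row 5, column 7: eliminating its row and column leaves {F}.
Row 6, column 1: eliminating its row and column leaves {D, G}.
Row 6, column 2: eliminating its row and column leaves {B, F, C, D}.
Row 6, column 3: eliminating its row and column leaves {B, F, C, G}.
Row 6, column 5: eliminating its row and column leaves {F}.
Row 6, column 6: eliminating its row and column leaves {B, F, D, G}.
Enumerating the assignments across these blanks that avoid any row or column repeat gives 10 completions.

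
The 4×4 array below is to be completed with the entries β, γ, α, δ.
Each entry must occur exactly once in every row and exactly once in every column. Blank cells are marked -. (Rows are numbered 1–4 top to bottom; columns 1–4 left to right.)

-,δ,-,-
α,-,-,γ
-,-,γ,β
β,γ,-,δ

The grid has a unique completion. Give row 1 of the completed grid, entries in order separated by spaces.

γ δ β α

Row 1, column 1: row 1 has {δ} and column 1 has {β, α}, leaving only γ.
Row 1, column 4: row 1 has {γ, δ} and column 4 has {β, γ, δ}, leaving only α.
Row 1, column 3: row 1 has {γ, α, δ} and column 3 has {γ}, leaving only β.
So row 1 reads: γ δ β α.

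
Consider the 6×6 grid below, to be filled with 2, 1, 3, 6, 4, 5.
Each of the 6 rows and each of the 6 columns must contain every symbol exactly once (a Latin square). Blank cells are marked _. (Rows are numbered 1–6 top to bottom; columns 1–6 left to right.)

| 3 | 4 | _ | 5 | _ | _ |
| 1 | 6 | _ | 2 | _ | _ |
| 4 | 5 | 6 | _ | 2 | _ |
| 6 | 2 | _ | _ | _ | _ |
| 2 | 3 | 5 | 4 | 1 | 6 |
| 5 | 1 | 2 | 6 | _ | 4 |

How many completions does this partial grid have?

Row 1, column 3: eliminating its row and column leaves {1}.
Row 1, column 5: eliminating its row and column leaves {6}.
Row 1, column 6: eliminating its row and column leaves {2, 1}.
Row 2, column 3: eliminating its row and column leaves {3, 4}.
Row 2, column 5: eliminating its row and column leaves {3, 4, 5}.
Row 2, column 6: eliminating its row and column leaves {3, 5}.
Row 3, column 4: eliminating its row and column leaves {1, 3}.
Row 3, column 6: eliminating its row and column leaves {1, 3}.
Row 4, column 3: eliminating its row and column leaves {1, 3, 4}.
Row 4, column 4: eliminating its row and column leaves {1, 3}.
Row 4, column 5: eliminating its row and column leaves {3, 4, 5}.
Row 4, column 6: eliminating its row and column leaves {1, 3, 5}.
Row 6, column 5: eliminating its row and column leaves {3}.
Enumerating the assignments across these blanks that avoid any row or column repeat gives 3 completions.

3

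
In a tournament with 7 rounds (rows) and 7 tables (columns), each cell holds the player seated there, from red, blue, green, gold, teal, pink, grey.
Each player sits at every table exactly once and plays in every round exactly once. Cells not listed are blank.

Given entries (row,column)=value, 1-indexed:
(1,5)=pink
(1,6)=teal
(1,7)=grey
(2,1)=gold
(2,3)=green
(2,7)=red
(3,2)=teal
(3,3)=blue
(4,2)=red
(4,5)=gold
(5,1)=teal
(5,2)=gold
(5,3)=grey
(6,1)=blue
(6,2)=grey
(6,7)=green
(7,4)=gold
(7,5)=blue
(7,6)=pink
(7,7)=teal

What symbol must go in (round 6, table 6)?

gold

Round 7, table 2: round 7 has {blue, gold, teal, pink} and table 2 has {red, gold, teal, grey}, leaving only green.
Round 1, table 2: round 1 has {teal, pink, grey} and table 2 has {red, green, gold, teal, grey}, leaving only blue.
Round 2, table 2: round 2 has {red, green, gold} and table 2 has {red, blue, green, gold, teal, grey}, leaving only pink.
Round 7, table 3: round 7 has {blue, green, gold, teal, pink} and table 3 has {blue, green, grey}, leaving only red.
Round 1, table 3: round 1 has {blue, teal, pink, grey} and table 3 has {red, blue, green, grey}, leaving only gold.
Round 7, table 1: round 7 has {red, blue, green, gold, teal, pink} and table 1 has {blue, gold, teal}, leaving only grey.
Round 6, table 6 is narrowed to {red, gold}.
If it were red, then round 5, table 7 would be left with no valid symbol.
So round 6, table 6 must be gold.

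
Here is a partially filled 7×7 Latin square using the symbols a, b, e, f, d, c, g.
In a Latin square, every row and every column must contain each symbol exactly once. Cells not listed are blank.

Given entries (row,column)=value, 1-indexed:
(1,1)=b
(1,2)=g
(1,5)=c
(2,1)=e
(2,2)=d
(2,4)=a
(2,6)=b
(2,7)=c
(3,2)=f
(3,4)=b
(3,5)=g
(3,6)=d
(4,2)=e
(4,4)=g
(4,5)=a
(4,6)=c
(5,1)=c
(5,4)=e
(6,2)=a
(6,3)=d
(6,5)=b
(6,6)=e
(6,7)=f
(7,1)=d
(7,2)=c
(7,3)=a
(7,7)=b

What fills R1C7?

Row 2, column 5: row 2 has {a, b, e, d, c} and column 5 has {a, b, c, g}, leaving only f.
Row 2, column 3: row 2 has {a, b, e, f, d, c} and column 3 has {a, d}, leaving only g.
Row 3, column 1: row 3 has {b, f, d, g} and column 1 has {b, e, d, c}, leaving only a.
Row 3, column 7: row 3 has {a, b, f, d, g} and column 7 has {b, f, c}, leaving only e.
Row 3, column 3: row 3 has {a, b, e, f, d, g} and column 3 has {a, d, g}, leaving only c.
Row 4, column 1: row 4 has {a, e, c, g} and column 1 has {a, b, e, d, c}, leaving only f.
Row 4, column 3: row 4 has {a, e, f, c, g} and column 3 has {a, d, c, g}, leaving only b.
Row 4, column 7: row 4 has {a, b, e, f, c, g} and column 7 has {b, e, f, c}, leaving only d.
Row 1 already has {b, c, g} and column 7 already has {b, e, f, d, c}, so row 1, column 7 must be a.

a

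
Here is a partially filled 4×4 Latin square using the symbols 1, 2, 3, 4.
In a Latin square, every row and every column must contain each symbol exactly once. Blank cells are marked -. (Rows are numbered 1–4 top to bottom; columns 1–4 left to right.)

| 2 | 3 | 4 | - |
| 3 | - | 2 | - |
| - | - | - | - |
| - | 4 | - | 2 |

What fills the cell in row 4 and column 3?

Row 1, column 4: row 1 has {2, 3, 4} and column 4 has {2}, leaving only 1.
Row 2, column 2: row 2 has {2, 3} and column 2 has {3, 4}, leaving only 1.
Row 2, column 4: row 2 has {1, 2, 3} and column 4 has {1, 2}, leaving only 4.
Row 3, column 2: row 3 has {} and column 2 has {1, 3, 4}, leaving only 2.
Row 3, column 4: row 3 has {2} and column 4 has {1, 2, 4}, leaving only 3.
Row 3, column 3: row 3 has {2, 3} and column 3 has {2, 4}, leaving only 1.
Row 4 already has {2, 4} and column 3 already has {1, 2, 4}, so row 4, column 3 must be 3.

3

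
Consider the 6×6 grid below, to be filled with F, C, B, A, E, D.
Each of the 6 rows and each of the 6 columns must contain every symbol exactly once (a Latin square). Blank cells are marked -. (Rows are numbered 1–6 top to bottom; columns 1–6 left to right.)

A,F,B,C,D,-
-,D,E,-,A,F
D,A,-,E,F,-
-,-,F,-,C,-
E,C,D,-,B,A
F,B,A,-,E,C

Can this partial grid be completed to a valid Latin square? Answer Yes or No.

No row or column among the givens repeats a symbol, and propagating forced cells runs into no contradiction.
One valid completion exists (for instance, A F B C D E / C D E B A F / D A C E F B / B E F A C D / E C D F B A / F B A D E C).

Yes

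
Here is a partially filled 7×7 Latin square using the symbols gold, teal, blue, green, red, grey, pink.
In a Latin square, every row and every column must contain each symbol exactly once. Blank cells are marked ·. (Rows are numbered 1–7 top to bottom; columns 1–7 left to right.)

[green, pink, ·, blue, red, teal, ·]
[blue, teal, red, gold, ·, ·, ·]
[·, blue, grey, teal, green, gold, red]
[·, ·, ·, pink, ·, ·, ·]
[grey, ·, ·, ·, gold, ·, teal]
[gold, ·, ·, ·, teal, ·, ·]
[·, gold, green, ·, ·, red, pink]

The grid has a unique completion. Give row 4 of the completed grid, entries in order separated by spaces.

Row 1, column 3: row 1 has {teal, blue, green, red, pink} and column 3 has {green, red, grey}, leaving only gold.
Row 1, column 7: row 1 has {gold, teal, blue, green, red, pink} and column 7 has {teal, red, pink}, leaving only grey.
Row 2, column 7: row 2 has {gold, teal, blue, red} and column 7 has {teal, red, grey, pink}, leaving only green.
Row 3, column 1: row 3 has {gold, teal, blue, green, red, grey} and column 1 has {gold, blue, green, grey}, leaving only pink.
Row 6, column 7: row 6 has {gold, teal} and column 7 has {teal, green, red, grey, pink}, leaving only blue.
Row 4, column 7: row 4 has {pink} and column 7 has {teal, blue, green, red, grey, pink}, leaving only gold.
Row 6, column 3: row 6 has {gold, teal, blue} and column 3 has {gold, green, red, grey}, leaving only pink.
Row 5, column 3: row 5 has {gold, teal, grey} and column 3 has {gold, green, red, grey, pink}, leaving only blue.
Row 4, column 3: row 4 has {gold, pink} and column 3 has {gold, blue, green, red, grey, pink}, leaving only teal.
Row 4, column 1: row 4 has {gold, teal, pink} and column 1 has {gold, blue, green, grey, pink}, leaving only red.
Row 7, column 1: row 7 has {gold, green, red, pink} and column 1 has {gold, blue, green, red, grey, pink}, leaving only teal.
Row 7, column 4: row 7 has {gold, teal, green, red, pink} and column 4 has {gold, teal, blue, pink}, leaving only grey.
Row 7, column 5: row 7 has {gold, teal, green, red, grey, pink} and column 5 has {gold, teal, green, red}, leaving only blue.
Row 4, column 5: row 4 has {gold, teal, red, pink} and column 5 has {gold, teal, blue, green, red}, leaving only grey.
Row 4, column 2: row 4 has {gold, teal, red, grey, pink} and column 2 has {gold, teal, blue, pink}, leaving only green.
Row 4, column 6: row 4 has {gold, teal, green, red, grey, pink} and column 6 has {gold, teal, red}, leaving only blue.
So row 4 reads: red green teal pink grey blue gold.

red green teal pink grey blue gold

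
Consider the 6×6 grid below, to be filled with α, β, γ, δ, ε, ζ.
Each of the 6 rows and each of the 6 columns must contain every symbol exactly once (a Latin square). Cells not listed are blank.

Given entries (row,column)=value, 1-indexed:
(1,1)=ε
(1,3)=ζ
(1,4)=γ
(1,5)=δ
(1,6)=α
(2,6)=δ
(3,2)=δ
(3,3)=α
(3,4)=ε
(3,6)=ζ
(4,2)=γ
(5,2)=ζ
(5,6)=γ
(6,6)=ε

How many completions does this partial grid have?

34

Row 1, column 2: eliminating its row and column leaves {β}.
Row 2, column 1: eliminating its row and column leaves {α, β, γ, ζ}.
Row 2, column 2: eliminating its row and column leaves {α, β, ε}.
Row 2, column 3: eliminating its row and column leaves {β, γ, ε}.
Row 2, column 4: eliminating its row and column leaves {α, β, ζ}.
Row 2, column 5: eliminating its row and column leaves {α, β, γ, ε, ζ}.
Row 3, column 1: eliminating its row and column leaves {β, γ}.
Row 3, column 5: eliminating its row and column leaves {β, γ}.
Row 4, column 1: eliminating its row and column leaves {α, β, δ, ζ}.
Row 4, column 3: eliminating its row and column leaves {β, δ, ε}.
Row 4, column 4: eliminating its row and column leaves {α, β, δ, ζ}.
Row 4, column 5: eliminating its row and column leaves {α, β, ε, ζ}.
Row 4, column 6: eliminating its row and column leaves {β}.
Row 5, column 1: eliminating its row and column leaves {α, β, δ}.
Row 5, column 3: eliminating its row and column leaves {β, δ, ε}.
Row 5, column 4: eliminating its row and column leaves {α, β, δ}.
Row 5, column 5: eliminating its row and column leaves {α, β, ε}.
Row 6, column 1: eliminating its row and column leaves {α, β, γ, δ, ζ}.
Row 6, column 2: eliminating its row and column leaves {α, β}.
Row 6, column 3: eliminating its row and column leaves {β, γ, δ}.
Row 6, column 4: eliminating its row and column leaves {α, β, δ, ζ}.
Row 6, column 5: eliminating its row and column leaves {α, β, γ, ζ}.
Enumerating the assignments across these blanks that avoid any row or column repeat gives 34 completions.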